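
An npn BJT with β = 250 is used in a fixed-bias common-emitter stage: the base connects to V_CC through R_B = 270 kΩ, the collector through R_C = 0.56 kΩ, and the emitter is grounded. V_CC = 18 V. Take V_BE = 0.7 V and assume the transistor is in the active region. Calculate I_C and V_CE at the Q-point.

I_C ≈ 16 mA, V_CE ≈ 9 V

Base loop: V_CC = I_B·R_B + V_BE, so I_B = (18 − 0.7)/270 kΩ = 0.0641 mA.
In the active region I_C = β·I_B = 250 × 0.0641 = 16 mA.
Collector loop: V_CE = V_CC − I_C·R_C = 18 − 16×0.56 = 9.03 V.
Since V_CE = 9.03 V > V_CE(sat) ≈ 0.2 V, the transistor is in the active region as assumed.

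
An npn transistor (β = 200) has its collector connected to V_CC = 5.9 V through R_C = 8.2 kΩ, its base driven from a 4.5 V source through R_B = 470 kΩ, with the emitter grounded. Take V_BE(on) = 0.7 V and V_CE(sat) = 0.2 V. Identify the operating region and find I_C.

saturation; I_C ≈ 0.7 mA

Assume active: I_B = (4.5 − 0.7)/470 = 0.00809 mA, giving I_C = β·I_B = 1.62 mA.
But then V_CE = 5.9 − 1.62×8.2 = -7.36 V < V_CE(sat) = 0.2 V — impossible in the active region.
So the transistor is saturated. With V_CE = 0.2 V, I_C = (V_CC − 0.2)/R_C = 5.7/8.2 = 0.695 mA.
Check: β·I_B = 1.62 mA > I_C = 0.695 mA, confirming saturation.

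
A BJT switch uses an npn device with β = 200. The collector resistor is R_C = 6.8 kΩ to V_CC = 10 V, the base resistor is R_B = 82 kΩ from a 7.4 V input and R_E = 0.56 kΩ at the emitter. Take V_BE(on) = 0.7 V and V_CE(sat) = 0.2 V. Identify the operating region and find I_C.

Assume active: I_B = (7.4 − 0.7)/(82 + 201×0.56) = 0.0344 mA, I_C = β·I_B = 6.89 mA.
Then V_CE = 10 − 6.89×6.8 − 6.92×0.56 = -40.7 V < 0.2 V — the active assumption fails.
Re-solve with V_CE = 0.2 V. KCL at the emitter: V_E/R_E = (V_BB−0.7−V_E)/R_B + (V_CC−0.2−V_E)/R_C, giving V_E = 0.783 V.
I_C = (V_CC − 0.2 − V_E)/R_C = (9.8 − 0.783)/6.8 = 1.33 mA.
Check: I_B = (6.7 − 0.783)/82 = 0.0722 mA, and β·I_B = 14.4 mA > I_C, confirming saturation.

saturation; I_C ≈ 1.3 mA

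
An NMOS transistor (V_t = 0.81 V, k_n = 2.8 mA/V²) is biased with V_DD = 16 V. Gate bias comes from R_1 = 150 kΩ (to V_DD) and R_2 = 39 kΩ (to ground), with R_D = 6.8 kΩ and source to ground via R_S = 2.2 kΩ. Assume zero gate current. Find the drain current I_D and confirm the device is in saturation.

V_G = V_DD·R_2/(R_1+R_2) = 16×39/189 = 3.3 V.
Assume saturation: I_D = (k_n/2)(V_GS − V_t)² with V_GS = V_G − I_D·R_S = 3.3 − 2.2·I_D.
Substituting gives 6.78·I_D² − 16.3·I_D + 8.69 = 0, with roots I_D = 0.791 or 1.62 mA.
The root I_D = 1.62 mA gives V_GS = -0.266 V ≤ V_t, so take I_D = 0.791 mA.
Then V_GS = 1.56 V and V_DS = V_DD − I_D(R_D+R_S) = 16 − 0.791×9 = 8.88 V.
Saturation requires V_DS ≥ V_GS − V_t = 0.752 V; 8.88 ≥ 0.752 ✓.

I_D ≈ 0.79 mA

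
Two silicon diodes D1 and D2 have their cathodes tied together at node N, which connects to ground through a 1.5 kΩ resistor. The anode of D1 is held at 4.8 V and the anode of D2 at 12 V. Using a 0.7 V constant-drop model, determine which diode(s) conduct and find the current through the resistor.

Assume both conduct. Then node N would need to be at both 4.8−0.7 = 4.1 V and 12−0.7 = 11.3 V, which is impossible.
Assume only D2 conducts: V_N = 12 − 0.7 = 11.3 V, so I_R = 11.3/1.5 = 7.53 mA.
Check D1: its anode-to-cathode voltage is 4.8 − 11.3 = -6.5 V < 0.7 V, so it is off. The assumption is consistent.

Only D2 conducts; I_R ≈ 7.5 mA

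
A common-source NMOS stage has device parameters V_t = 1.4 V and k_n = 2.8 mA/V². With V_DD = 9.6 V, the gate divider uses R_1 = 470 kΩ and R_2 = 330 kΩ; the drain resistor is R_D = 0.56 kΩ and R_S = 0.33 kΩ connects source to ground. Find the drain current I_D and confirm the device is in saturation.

I_D ≈ 3.2 mA

V_G = V_DD·R_2/(R_1+R_2) = 9.6×330/800 = 3.96 V.
Assume saturation: I_D = (k_n/2)(V_GS − V_t)² with V_GS = V_G − I_D·R_S = 3.96 − 0.33·I_D.
Substituting gives 0.152·I_D² − 3.37·I_D + 9.18 = 0, with roots I_D = 3.19 or 18.9 mA.
The root I_D = 18.9 mA gives V_GS = -2.27 V ≤ V_t, so take I_D = 3.19 mA.
Then V_GS = 2.91 V and V_DS = V_DD − I_D(R_D+R_S) = 9.6 − 3.19×0.89 = 6.76 V.
Saturation requires V_DS ≥ V_GS − V_t = 1.51 V; 6.76 ≥ 1.51 ✓.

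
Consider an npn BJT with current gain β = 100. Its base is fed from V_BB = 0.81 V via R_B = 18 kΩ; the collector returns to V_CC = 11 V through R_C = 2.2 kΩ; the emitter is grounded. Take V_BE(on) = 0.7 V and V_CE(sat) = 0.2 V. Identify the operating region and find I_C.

active; I_C ≈ 0.61 mA

Assume active. Base-emitter loop: I_B = (V_BB − V_BE)/R_B = (0.81 − 0.7)/18 = 0.00611 mA.
I_C = β·I_B = 100×0.00611 = 0.611 mA.
V_CE = V_CC − I_C·R_C = 11 − 0.611×2.2 = 9.66 V > V_CE(sat), so the active-region assumption holds.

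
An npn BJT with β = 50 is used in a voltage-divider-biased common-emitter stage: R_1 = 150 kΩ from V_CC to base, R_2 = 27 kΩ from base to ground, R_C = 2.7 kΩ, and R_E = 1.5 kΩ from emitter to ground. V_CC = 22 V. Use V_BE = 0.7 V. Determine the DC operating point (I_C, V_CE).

Thevenize the base divider: V_Th = V_CC·R_2/(R_1+R_2) = 22×27/177 = 3.36 V, R_Th = R_1‖R_2 = 22.9 kΩ.
Base-emitter loop: V_Th = I_B·R_Th + V_BE + (β+1)I_B·R_E, so I_B = (3.36 − 0.7) / (22.9 + 51×1.5) = 0.0267 mA.
I_C = β·I_B = 50×0.0267 = 1.34 mA, and I_E = (β+1)I_B = 1.36 mA.
V_CE = V_CC − I_C·R_C − I_E·R_E = 22 − 1.34×2.7 − 1.36×1.5 = 16.3 V.
V_CE = 16.3 V > 0.2 V confirms active-region operation.

I_C ≈ 1.3 mA, V_CE ≈ 16 V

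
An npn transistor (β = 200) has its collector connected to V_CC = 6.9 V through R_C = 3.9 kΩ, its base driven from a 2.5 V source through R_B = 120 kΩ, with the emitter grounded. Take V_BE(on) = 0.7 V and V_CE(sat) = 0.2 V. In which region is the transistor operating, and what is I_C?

saturation; I_C ≈ 1.7 mA

Assume active: I_B = (2.5 − 0.7)/120 = 0.015 mA, giving I_C = β·I_B = 3 mA.
But then V_CE = 6.9 − 3×3.9 = -4.8 V < V_CE(sat) = 0.2 V — impossible in the active region.
So the transistor is saturated. With V_CE = 0.2 V, I_C = (V_CC − 0.2)/R_C = 6.7/3.9 = 1.72 mA.
Check: β·I_B = 3 mA > I_C = 1.72 mA, confirming saturation.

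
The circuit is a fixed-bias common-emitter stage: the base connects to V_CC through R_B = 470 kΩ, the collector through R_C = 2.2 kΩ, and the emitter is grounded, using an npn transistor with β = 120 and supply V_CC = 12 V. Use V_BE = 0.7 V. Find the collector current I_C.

I_C ≈ 2.9 mA

Base loop: V_CC = I_B·R_B + V_BE, so I_B = (12 − 0.7)/470 kΩ = 0.024 mA.
In the active region I_C = β·I_B = 120 × 0.024 = 2.89 mA.
Collector loop: V_CE = V_CC − I_C·R_C = 12 − 2.89×2.2 = 5.65 V.
Since V_CE = 5.65 V > V_CE(sat) ≈ 0.2 V, the transistor is in the active region as assumed.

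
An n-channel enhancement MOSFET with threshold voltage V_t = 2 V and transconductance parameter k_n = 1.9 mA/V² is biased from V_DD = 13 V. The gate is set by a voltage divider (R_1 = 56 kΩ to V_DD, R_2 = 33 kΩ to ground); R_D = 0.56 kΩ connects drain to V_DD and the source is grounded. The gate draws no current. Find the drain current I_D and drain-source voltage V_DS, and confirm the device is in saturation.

V_G = V_DD·R_2/(R_1+R_2) = 13×33/89 = 4.82 V. With the source grounded, V_GS = V_G = 4.82 V.
Assume saturation: I_D = (k_n/2)(V_GS − V_t)² = (1.9/2)×(4.82 − 2)² = 0.95×2.82² = 7.56 mA.
V_DS = V_DD − I_D·R_D = 13 − 7.56×0.56 = 8.77 V.
Saturation requires V_DS ≥ V_GS − V_t = 2.82 V; 8.77 ≥ 2.82 ✓.

I_D ≈ 7.6 mA, V_DS ≈ 8.8 V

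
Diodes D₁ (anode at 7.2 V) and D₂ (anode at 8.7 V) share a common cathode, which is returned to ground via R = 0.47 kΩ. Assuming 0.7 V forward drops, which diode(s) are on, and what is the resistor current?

Assume both conduct. Then node N would need to be at both 7.2−0.7 = 6.5 V and 8.7−0.7 = 8 V, which is impossible.
Assume only D₂ conducts: V_N = 8.7 − 0.7 = 8 V, so I_R = 8/0.47 = 17 mA.
Check D₁: its anode-to-cathode voltage is 7.2 − 8 = -0.8 V < 0.7 V, so it is off. The assumption is consistent.

Only D₂ conducts; I_R ≈ 17 mA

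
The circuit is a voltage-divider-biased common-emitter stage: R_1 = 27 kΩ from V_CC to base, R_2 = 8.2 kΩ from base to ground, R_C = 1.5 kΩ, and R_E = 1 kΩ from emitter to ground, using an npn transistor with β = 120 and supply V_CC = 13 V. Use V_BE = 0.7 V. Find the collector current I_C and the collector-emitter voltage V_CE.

I_C ≈ 2.2 mA, V_CE ≈ 7.5 V

Thevenize the base divider: V_Th = V_CC·R_2/(R_1+R_2) = 13×8.2/35.2 = 3.03 V, R_Th = R_1‖R_2 = 6.29 kΩ.
Base-emitter loop: V_Th = I_B·R_Th + V_BE + (β+1)I_B·R_E, so I_B = (3.03 − 0.7) / (6.29 + 121×1) = 0.0183 mA.
I_C = β·I_B = 120×0.0183 = 2.2 mA, and I_E = (β+1)I_B = 2.21 mA.
V_CE = V_CC − I_C·R_C − I_E·R_E = 13 − 2.2×1.5 − 2.21×1 = 7.49 V.
V_CE = 7.49 V > 0.2 V confirms active-region operation.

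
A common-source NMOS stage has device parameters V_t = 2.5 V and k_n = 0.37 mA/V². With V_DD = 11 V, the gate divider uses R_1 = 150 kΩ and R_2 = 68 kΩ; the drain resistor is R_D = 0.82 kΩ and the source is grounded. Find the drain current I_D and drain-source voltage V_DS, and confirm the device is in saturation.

I_D ≈ 0.16 mA, V_DS ≈ 11 V

V_G = V_DD·R_2/(R_1+R_2) = 11×68/218 = 3.43 V. With the source grounded, V_GS = V_G = 3.43 V.
Assume saturation: I_D = (k_n/2)(V_GS − V_t)² = (0.37/2)×(3.43 − 2.5)² = 0.185×0.931² = 0.16 mA.
V_DS = V_DD − I_D·R_D = 11 − 0.16×0.82 = 10.9 V.
Saturation requires V_DS ≥ V_GS − V_t = 0.931 V; 10.9 ≥ 0.931 ✓.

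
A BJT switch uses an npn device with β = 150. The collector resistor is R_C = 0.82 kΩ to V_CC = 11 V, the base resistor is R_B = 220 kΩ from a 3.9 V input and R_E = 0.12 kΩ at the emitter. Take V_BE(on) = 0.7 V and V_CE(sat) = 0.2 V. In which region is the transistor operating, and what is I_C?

active; I_C ≈ 2 mA

Assume active. Base-emitter loop: I_B = (V_BB − V_BE)/(R_B + (β+1)R_E) = (3.9 − 0.7)/(220 + 151×0.12) = 0.0134 mA.
I_C = β·I_B = 150×0.0134 = 2.02 mA.
V_CE = V_CC − I_C·R_C − I_E·R_E = 11 − 2.02×0.82 − 2.03×0.12 = 9.1 V > V_CE(sat), so the active-region assumption holds.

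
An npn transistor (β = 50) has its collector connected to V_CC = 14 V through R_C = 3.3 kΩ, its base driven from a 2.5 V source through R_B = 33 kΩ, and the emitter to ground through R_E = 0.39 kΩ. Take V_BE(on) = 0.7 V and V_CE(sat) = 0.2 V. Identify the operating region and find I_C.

active; I_C ≈ 1.7 mA

Assume active. Base-emitter loop: I_B = (V_BB − V_BE)/(R_B + (β+1)R_E) = (2.5 − 0.7)/(33 + 51×0.39) = 0.034 mA.
I_C = β·I_B = 50×0.034 = 1.7 mA.
V_CE = V_CC − I_C·R_C − I_E·R_E = 14 − 1.7×3.3 − 1.74×0.39 = 7.71 V > V_CE(sat), so the active-region assumption holds.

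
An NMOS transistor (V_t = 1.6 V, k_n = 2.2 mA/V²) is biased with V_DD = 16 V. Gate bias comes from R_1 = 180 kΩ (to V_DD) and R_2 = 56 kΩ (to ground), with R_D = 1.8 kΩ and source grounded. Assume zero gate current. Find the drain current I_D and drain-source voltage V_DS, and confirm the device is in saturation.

V_G = V_DD·R_2/(R_1+R_2) = 16×56/236 = 3.8 V. With the source grounded, V_GS = V_G = 3.8 V.
Assume saturation: I_D = (k_n/2)(V_GS − V_t)² = (2.2/2)×(3.8 − 1.6)² = 1.1×2.2² = 5.31 mA.
V_DS = V_DD − I_D·R_D = 16 − 5.31×1.8 = 6.45 V.
Saturation requires V_DS ≥ V_GS − V_t = 2.2 V; 6.45 ≥ 2.2 ✓.

I_D ≈ 5.3 mA, V_DS ≈ 6.4 V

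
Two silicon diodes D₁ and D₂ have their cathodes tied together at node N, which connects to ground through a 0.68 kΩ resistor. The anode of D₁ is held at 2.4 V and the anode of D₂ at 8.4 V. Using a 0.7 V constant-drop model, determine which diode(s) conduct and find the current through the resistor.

Assume both conduct. Then node N would need to be at both 2.4−0.7 = 1.7 V and 8.4−0.7 = 7.7 V, which is impossible.
Assume only D₂ conducts: V_N = 8.4 − 0.7 = 7.7 V, so I_R = 7.7/0.68 = 11.3 mA.
Check D₁: its anode-to-cathode voltage is 2.4 − 7.7 = -5.3 V < 0.7 V, so it is off. The assumption is consistent.

Only D₂ conducts; I_R ≈ 11 mA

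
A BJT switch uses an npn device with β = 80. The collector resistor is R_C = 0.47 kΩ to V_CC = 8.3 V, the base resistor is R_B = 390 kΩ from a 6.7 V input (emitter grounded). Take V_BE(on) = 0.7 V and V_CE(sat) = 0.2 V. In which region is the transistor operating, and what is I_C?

Assume active. Base-emitter loop: I_B = (V_BB − V_BE)/R_B = (6.7 − 0.7)/390 = 0.0154 mA.
I_C = β·I_B = 80×0.0154 = 1.23 mA.
V_CE = V_CC − I_C·R_C = 8.3 − 1.23×0.47 = 7.72 V > V_CE(sat), so the active-region assumption holds.

active; I_C ≈ 1.2 mA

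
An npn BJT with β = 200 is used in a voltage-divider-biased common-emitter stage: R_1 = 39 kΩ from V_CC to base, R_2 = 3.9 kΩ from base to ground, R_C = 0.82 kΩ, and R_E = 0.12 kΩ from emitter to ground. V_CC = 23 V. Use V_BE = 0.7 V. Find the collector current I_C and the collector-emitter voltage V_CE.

I_C ≈ 10 mA, V_CE ≈ 14 V

Thevenize the base divider: V_Th = V_CC·R_2/(R_1+R_2) = 23×3.9/42.9 = 2.09 V, R_Th = R_1‖R_2 = 3.55 kΩ.
Base-emitter loop: V_Th = I_B·R_Th + V_BE + (β+1)I_B·R_E, so I_B = (2.09 − 0.7) / (3.55 + 201×0.12) = 0.0503 mA.
I_C = β·I_B = 200×0.0503 = 10.1 mA, and I_E = (β+1)I_B = 10.1 mA.
V_CE = V_CC − I_C·R_C − I_E·R_E = 23 − 10.1×0.82 − 10.1×0.12 = 13.5 V.
V_CE = 13.5 V > 0.2 V confirms active-region operation.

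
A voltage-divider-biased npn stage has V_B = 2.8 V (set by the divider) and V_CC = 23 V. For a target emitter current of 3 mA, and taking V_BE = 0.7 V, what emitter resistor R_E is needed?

R_E ≈ 0.7 kΩ

V_E = V_B − V_BE = 2.8 − 0.7 = 2.1 V.
R_E = V_E / I_E = 2.1 / 3 = 0.7 kΩ.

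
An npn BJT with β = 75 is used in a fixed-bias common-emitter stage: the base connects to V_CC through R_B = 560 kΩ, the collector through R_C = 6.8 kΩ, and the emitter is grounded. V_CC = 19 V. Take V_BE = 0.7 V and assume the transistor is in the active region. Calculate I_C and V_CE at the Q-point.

Base loop: V_CC = I_B·R_B + V_BE, so I_B = (19 − 0.7)/560 kΩ = 0.0327 mA.
In the active region I_C = β·I_B = 75 × 0.0327 = 2.45 mA.
Collector loop: V_CE = V_CC − I_C·R_C = 19 − 2.45×6.8 = 2.33 V.
Since V_CE = 2.33 V > V_CE(sat) ≈ 0.2 V, the transistor is in the active region as assumed.

I_C ≈ 2.5 mA, V_CE ≈ 2.3 V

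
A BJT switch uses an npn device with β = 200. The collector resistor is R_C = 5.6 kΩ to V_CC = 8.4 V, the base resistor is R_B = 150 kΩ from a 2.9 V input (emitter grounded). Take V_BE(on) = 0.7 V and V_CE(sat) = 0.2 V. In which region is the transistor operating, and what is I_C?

saturation; I_C ≈ 1.5 mA

Assume active: I_B = (2.9 − 0.7)/150 = 0.0147 mA, giving I_C = β·I_B = 2.93 mA.
But then V_CE = 8.4 − 2.93×5.6 = -8.03 V < V_CE(sat) = 0.2 V — impossible in the active region.
So the transistor is saturated. With V_CE = 0.2 V, I_C = (V_CC − 0.2)/R_C = 8.2/5.6 = 1.46 mA.
Check: β·I_B = 2.93 mA > I_C = 1.46 mA, confirming saturation.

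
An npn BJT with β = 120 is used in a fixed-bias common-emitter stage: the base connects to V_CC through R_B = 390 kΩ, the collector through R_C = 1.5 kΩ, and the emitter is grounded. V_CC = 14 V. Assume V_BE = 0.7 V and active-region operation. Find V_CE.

V_CE ≈ 7.9 V

Base loop: V_CC = I_B·R_B + V_BE, so I_B = (14 − 0.7)/390 kΩ = 0.0341 mA.
In the active region I_C = β·I_B = 120 × 0.0341 = 4.09 mA.
Collector loop: V_CE = V_CC − I_C·R_C = 14 − 4.09×1.5 = 7.86 V.
Since V_CE = 7.86 V > V_CE(sat) ≈ 0.2 V, the transistor is in the active region as assumed.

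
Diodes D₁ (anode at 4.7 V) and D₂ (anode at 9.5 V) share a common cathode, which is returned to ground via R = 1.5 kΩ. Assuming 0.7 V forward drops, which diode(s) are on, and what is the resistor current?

Assume both conduct. Then node N would need to be at both 4.7−0.7 = 4 V and 9.5−0.7 = 8.8 V, which is impossible.
Assume only D₂ conducts: V_N = 9.5 − 0.7 = 8.8 V, so I_R = 8.8/1.5 = 5.87 mA.
Check D₁: its anode-to-cathode voltage is 4.7 − 8.8 = -4.1 V < 0.7 V, so it is off. The assumption is consistent.

Only D₂ conducts; I_R ≈ 5.9 mA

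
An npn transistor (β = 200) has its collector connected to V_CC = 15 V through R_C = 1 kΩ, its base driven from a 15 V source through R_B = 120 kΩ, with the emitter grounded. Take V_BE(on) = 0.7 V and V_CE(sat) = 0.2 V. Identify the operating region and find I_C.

Assume active: I_B = (15 − 0.7)/120 = 0.119 mA, giving I_C = β·I_B = 23.8 mA.
But then V_CE = 15 − 23.8×1 = -8.83 V < V_CE(sat) = 0.2 V — impossible in the active region.
So the transistor is saturated. With V_CE = 0.2 V, I_C = (V_CC − 0.2)/R_C = 14.8/1 = 14.8 mA.
Check: β·I_B = 23.8 mA > I_C = 14.8 mA, confirming saturation.

saturation; I_C ≈ 15 mA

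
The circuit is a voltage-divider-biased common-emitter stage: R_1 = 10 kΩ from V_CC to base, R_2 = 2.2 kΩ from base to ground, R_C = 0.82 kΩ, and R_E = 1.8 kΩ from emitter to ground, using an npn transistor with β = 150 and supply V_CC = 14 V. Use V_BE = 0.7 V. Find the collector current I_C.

Thevenize the base divider: V_Th = V_CC·R_2/(R_1+R_2) = 14×2.2/12.2 = 2.52 V, R_Th = R_1‖R_2 = 1.8 kΩ.
Base-emitter loop: V_Th = I_B·R_Th + V_BE + (β+1)I_B·R_E, so I_B = (2.52 − 0.7) / (1.8 + 151×1.8) = 0.00667 mA.
I_C = β·I_B = 150×0.00667 = 1 mA, and I_E = (β+1)I_B = 1.01 mA.
V_CE = V_CC − I_C·R_C − I_E·R_E = 14 − 1×0.82 − 1.01×1.8 = 11.4 V.
V_CE = 11.4 V > 0.2 V confirms active-region operation.

I_C ≈ 1 mA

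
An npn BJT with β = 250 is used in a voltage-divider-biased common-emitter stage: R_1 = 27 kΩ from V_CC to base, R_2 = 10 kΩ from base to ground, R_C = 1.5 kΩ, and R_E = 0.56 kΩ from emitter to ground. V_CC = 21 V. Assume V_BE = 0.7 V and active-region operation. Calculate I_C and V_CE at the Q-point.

Thevenize the base divider: V_Th = V_CC·R_2/(R_1+R_2) = 21×10/37 = 5.68 V, R_Th = R_1‖R_2 = 7.3 kΩ.
Base-emitter loop: V_Th = I_B·R_Th + V_BE + (β+1)I_B·R_E, so I_B = (5.68 − 0.7) / (7.3 + 251×0.56) = 0.0337 mA.
I_C = β·I_B = 250×0.0337 = 8.41 mA, and I_E = (β+1)I_B = 8.45 mA.
V_CE = V_CC − I_C·R_C − I_E·R_E = 21 − 8.41×1.5 − 8.45×0.56 = 3.65 V.
V_CE = 3.65 V > 0.2 V confirms active-region operation.

I_C ≈ 8.4 mA, V_CE ≈ 3.7 V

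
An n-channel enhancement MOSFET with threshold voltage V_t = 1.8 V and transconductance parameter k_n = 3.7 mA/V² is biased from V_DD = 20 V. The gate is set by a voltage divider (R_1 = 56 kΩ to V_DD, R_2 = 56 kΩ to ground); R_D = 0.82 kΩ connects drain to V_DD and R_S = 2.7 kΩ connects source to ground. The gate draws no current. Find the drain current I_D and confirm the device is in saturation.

I_D ≈ 2.6 mA

V_G = V_DD·R_2/(R_1+R_2) = 20×56/112 = 10 V.
Assume saturation: I_D = (k_n/2)(V_GS − V_t)² with V_GS = V_G − I_D·R_S = 10 − 2.7·I_D.
Substituting gives 13.5·I_D² − 82.9·I_D + 124 = 0, with roots I_D = 2.6 or 3.55 mA.
The root I_D = 3.55 mA gives V_GS = 0.415 V ≤ V_t, so take I_D = 2.6 mA.
Then V_GS = 2.99 V and V_DS = V_DD − I_D(R_D+R_S) = 20 − 2.6×3.52 = 10.9 V.
Saturation requires V_DS ≥ V_GS − V_t = 1.19 V; 10.9 ≥ 1.19 ✓.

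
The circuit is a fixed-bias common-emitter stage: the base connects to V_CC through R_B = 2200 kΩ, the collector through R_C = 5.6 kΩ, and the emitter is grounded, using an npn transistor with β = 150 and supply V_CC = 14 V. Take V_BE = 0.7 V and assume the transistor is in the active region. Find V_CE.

Base loop: V_CC = I_B·R_B + V_BE, so I_B = (14 − 0.7)/2200 kΩ = 0.00605 mA.
In the active region I_C = β·I_B = 150 × 0.00605 = 0.907 mA.
Collector loop: V_CE = V_CC − I_C·R_C = 14 − 0.907×5.6 = 8.92 V.
Since V_CE = 8.92 V > V_CE(sat) ≈ 0.2 V, the transistor is in the active region as assumed.

V_CE ≈ 8.9 V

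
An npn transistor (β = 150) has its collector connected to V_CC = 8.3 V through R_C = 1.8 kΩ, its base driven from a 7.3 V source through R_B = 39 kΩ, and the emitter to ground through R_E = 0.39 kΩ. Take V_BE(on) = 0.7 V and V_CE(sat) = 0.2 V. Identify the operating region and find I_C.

saturation; I_C ≈ 3.7 mA

Assume active: I_B = (7.3 − 0.7)/(39 + 151×0.39) = 0.0674 mA, I_C = β·I_B = 10.1 mA.
Then V_CE = 8.3 − 10.1×1.8 − 10.2×0.39 = -13.9 V < 0.2 V — the active assumption fails.
Re-solve with V_CE = 0.2 V. KCL at the emitter: V_E/R_E = (V_BB−0.7−V_E)/R_B + (V_CC−0.2−V_E)/R_C, giving V_E = 1.48 V.
I_C = (V_CC − 0.2 − V_E)/R_C = (8.1 − 1.48)/1.8 = 3.68 mA.
Check: I_B = (6.6 − 1.48)/39 = 0.131 mA, and β·I_B = 19.7 mA > I_C, confirming saturation.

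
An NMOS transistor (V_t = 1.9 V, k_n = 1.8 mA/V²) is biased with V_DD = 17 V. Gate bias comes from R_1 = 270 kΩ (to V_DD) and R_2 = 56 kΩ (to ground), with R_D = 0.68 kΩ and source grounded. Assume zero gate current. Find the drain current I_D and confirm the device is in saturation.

I_D ≈ 0.94 mA

V_G = V_DD·R_2/(R_1+R_2) = 17×56/326 = 2.92 V. With the source grounded, V_GS = V_G = 2.92 V.
Assume saturation: I_D = (k_n/2)(V_GS − V_t)² = (1.8/2)×(2.92 − 1.9)² = 0.9×1.02² = 0.937 mA.
V_DS = V_DD − I_D·R_D = 17 − 0.937×0.68 = 16.4 V.
Saturation requires V_DS ≥ V_GS − V_t = 1.02 V; 16.4 ≥ 1.02 ✓.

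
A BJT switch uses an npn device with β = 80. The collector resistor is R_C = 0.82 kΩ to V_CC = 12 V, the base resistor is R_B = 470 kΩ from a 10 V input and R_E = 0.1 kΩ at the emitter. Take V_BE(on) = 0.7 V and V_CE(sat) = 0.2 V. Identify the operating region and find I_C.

Assume active. Base-emitter loop: I_B = (V_BB − V_BE)/(R_B + (β+1)R_E) = (10 − 0.7)/(470 + 81×0.1) = 0.0195 mA.
I_C = β·I_B = 80×0.0195 = 1.56 mA.
V_CE = V_CC − I_C·R_C − I_E·R_E = 12 − 1.56×0.82 − 1.58×0.1 = 10.6 V > V_CE(sat), so the active-region assumption holds.

active; I_C ≈ 1.6 mA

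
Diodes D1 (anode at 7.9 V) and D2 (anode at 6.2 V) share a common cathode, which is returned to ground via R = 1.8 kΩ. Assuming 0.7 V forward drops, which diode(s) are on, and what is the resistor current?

Only D1 conducts; I_R ≈ 4 mA

Assume both conduct. Then node N would need to be at both 7.9−0.7 = 7.2 V and 6.2−0.7 = 5.5 V, which is impossible.
Assume only D1 conducts: V_N = 7.9 − 0.7 = 7.2 V, so I_R = 7.2/1.8 = 4 mA.
Check D2: its anode-to-cathode voltage is 6.2 − 7.2 = -1 V < 0.7 V, so it is off. The assumption is consistent.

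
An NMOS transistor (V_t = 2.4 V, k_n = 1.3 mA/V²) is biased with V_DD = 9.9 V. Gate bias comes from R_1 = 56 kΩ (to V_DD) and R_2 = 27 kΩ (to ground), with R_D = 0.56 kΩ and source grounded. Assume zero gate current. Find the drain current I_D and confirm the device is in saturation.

V_G = V_DD·R_2/(R_1+R_2) = 9.9×27/83 = 3.22 V. With the source grounded, V_GS = V_G = 3.22 V.
Assume saturation: I_D = (k_n/2)(V_GS − V_t)² = (1.3/2)×(3.22 − 2.4)² = 0.65×0.82² = 0.438 mA.
V_DS = V_DD − I_D·R_D = 9.9 − 0.438×0.56 = 9.65 V.
Saturation requires V_DS ≥ V_GS − V_t = 0.82 V; 9.65 ≥ 0.82 ✓.

I_D ≈ 0.44 mA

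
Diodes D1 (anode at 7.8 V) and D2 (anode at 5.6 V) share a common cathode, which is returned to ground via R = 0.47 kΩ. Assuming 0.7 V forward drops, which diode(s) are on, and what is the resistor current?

Assume both conduct. Then node N would need to be at both 7.8−0.7 = 7.1 V and 5.6−0.7 = 4.9 V, which is impossible.
Assume only D1 conducts: V_N = 7.8 − 0.7 = 7.1 V, so I_R = 7.1/0.47 = 15.1 mA.
Check D2: its anode-to-cathode voltage is 5.6 − 7.1 = -1.5 V < 0.7 V, so it is off. The assumption is consistent.

Only D1 conducts; I_R ≈ 15 mA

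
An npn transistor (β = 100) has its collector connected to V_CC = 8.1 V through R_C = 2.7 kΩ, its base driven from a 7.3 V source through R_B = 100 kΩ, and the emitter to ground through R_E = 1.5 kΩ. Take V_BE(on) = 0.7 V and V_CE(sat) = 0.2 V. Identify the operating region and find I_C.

Assume active: I_B = (7.3 − 0.7)/(100 + 101×1.5) = 0.0262 mA, I_C = β·I_B = 2.62 mA.
Then V_CE = 8.1 − 2.62×2.7 − 2.65×1.5 = -2.96 V < 0.2 V — the active assumption fails.
Re-solve with V_CE = 0.2 V. KCL at the emitter: V_E/R_E = (V_BB−0.7−V_E)/R_B + (V_CC−0.2−V_E)/R_C, giving V_E = 2.86 V.
I_C = (V_CC − 0.2 − V_E)/R_C = (7.9 − 2.86)/2.7 = 1.87 mA.
Check: I_B = (6.6 − 2.86)/100 = 0.0374 mA, and β·I_B = 3.74 mA > I_C, confirming saturation.

saturation; I_C ≈ 1.9 mA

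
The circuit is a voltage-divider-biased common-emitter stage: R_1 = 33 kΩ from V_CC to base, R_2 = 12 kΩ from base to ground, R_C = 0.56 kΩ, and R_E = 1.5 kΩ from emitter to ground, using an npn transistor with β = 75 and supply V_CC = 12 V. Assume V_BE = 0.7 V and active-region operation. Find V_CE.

Thevenize the base divider: V_Th = V_CC·R_2/(R_1+R_2) = 12×12/45 = 3.2 V, R_Th = R_1‖R_2 = 8.8 kΩ.
Base-emitter loop: V_Th = I_B·R_Th + V_BE + (β+1)I_B·R_E, so I_B = (3.2 − 0.7) / (8.8 + 76×1.5) = 0.0204 mA.
I_C = β·I_B = 75×0.0204 = 1.53 mA, and I_E = (β+1)I_B = 1.55 mA.
V_CE = V_CC − I_C·R_C − I_E·R_E = 12 − 1.53×0.56 − 1.55×1.5 = 8.82 V.
V_CE = 8.82 V > 0.2 V confirms active-region operation.

V_CE ≈ 8.8 V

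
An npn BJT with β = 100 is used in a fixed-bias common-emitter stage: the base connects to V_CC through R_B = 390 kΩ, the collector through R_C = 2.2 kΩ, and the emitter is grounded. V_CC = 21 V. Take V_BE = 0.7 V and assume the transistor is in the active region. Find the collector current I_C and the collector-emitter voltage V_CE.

I_C ≈ 5.2 mA, V_CE ≈ 9.5 V

Base loop: V_CC = I_B·R_B + V_BE, so I_B = (21 − 0.7)/390 kΩ = 0.0521 mA.
In the active region I_C = β·I_B = 100 × 0.0521 = 5.21 mA.
Collector loop: V_CE = V_CC − I_C·R_C = 21 − 5.21×2.2 = 9.55 V.
Since V_CE = 9.55 V > V_CE(sat) ≈ 0.2 V, the transistor is in the active region as assumed.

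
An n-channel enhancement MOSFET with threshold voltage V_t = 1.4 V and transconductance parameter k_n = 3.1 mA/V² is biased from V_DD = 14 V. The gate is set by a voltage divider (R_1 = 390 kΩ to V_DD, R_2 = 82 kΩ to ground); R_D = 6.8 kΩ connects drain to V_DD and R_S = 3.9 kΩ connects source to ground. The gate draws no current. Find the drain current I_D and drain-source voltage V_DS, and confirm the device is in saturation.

V_G = V_DD·R_2/(R_1+R_2) = 14×82/472 = 2.43 V.
Assume saturation: I_D = (k_n/2)(V_GS − V_t)² with V_GS = V_G − I_D·R_S = 2.43 − 3.9·I_D.
Substituting gives 23.6·I_D² − 13.5·I_D + 1.65 = 0, with roots I_D = 0.178 or 0.394 mA.
The root I_D = 0.394 mA gives V_GS = 0.896 V ≤ V_t, so take I_D = 0.178 mA.
Then V_GS = 1.74 V and V_DS = V_DD − I_D(R_D+R_S) = 14 − 0.178×10.7 = 12.1 V.
Saturation requires V_DS ≥ V_GS − V_t = 0.339 V; 12.1 ≥ 0.339 ✓.

I_D ≈ 0.18 mA, V_DS ≈ 12 V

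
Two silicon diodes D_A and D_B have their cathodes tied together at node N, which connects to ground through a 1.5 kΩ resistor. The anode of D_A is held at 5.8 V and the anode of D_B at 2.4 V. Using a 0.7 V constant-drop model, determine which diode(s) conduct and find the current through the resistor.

Assume both conduct. Then node N would need to be at both 5.8−0.7 = 5.1 V and 2.4−0.7 = 1.7 V, which is impossible.
Assume only D_A conducts: V_N = 5.8 − 0.7 = 5.1 V, so I_R = 5.1/1.5 = 3.4 mA.
Check D_B: its anode-to-cathode voltage is 2.4 − 5.1 = -2.7 V < 0.7 V, so it is off. The assumption is consistent.

Only D_A conducts; I_R ≈ 3.4 mA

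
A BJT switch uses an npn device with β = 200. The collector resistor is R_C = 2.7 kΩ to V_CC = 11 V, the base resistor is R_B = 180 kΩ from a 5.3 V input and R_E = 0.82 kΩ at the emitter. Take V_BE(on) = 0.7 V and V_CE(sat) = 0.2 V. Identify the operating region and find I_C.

Assume active. Base-emitter loop: I_B = (V_BB − V_BE)/(R_B + (β+1)R_E) = (5.3 − 0.7)/(180 + 201×0.82) = 0.0133 mA.
I_C = β·I_B = 200×0.0133 = 2.67 mA.
V_CE = V_CC − I_C·R_C − I_E·R_E = 11 − 2.67×2.7 − 2.68×0.82 = 1.6 V > V_CE(sat), so the active-region assumption holds.

active; I_C ≈ 2.7 mA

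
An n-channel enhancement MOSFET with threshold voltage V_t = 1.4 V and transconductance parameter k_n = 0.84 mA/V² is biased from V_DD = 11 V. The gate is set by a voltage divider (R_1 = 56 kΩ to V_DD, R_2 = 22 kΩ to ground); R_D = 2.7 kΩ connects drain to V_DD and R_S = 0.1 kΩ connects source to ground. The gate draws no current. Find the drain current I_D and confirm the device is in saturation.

V_G = V_DD·R_2/(R_1+R_2) = 11×22/78 = 3.1 V.
Assume saturation: I_D = (k_n/2)(V_GS − V_t)² with V_GS = V_G − I_D·R_S = 3.1 − 0.1·I_D.
Substituting gives 0.0042·I_D² − 1.14·I_D + 1.22 = 0, with roots I_D = 1.07 or 271 mA.
The root I_D = 271 mA gives V_GS = -24 V ≤ V_t, so take I_D = 1.07 mA.
Then V_GS = 3 V and V_DS = V_DD − I_D(R_D+R_S) = 11 − 1.07×2.8 = 8.01 V.
Saturation requires V_DS ≥ V_GS − V_t = 1.6 V; 8.01 ≥ 1.6 ✓.

I_D ≈ 1.1 mA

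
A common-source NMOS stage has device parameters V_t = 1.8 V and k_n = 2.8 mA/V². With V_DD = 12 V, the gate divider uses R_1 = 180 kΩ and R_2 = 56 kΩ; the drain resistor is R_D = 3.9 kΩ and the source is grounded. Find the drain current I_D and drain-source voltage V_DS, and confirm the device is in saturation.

V_G = V_DD·R_2/(R_1+R_2) = 12×56/236 = 2.85 V. With the source grounded, V_GS = V_G = 2.85 V.
Assume saturation: I_D = (k_n/2)(V_GS − V_t)² = (2.8/2)×(2.85 − 1.8)² = 1.4×1.05² = 1.54 mA.
V_DS = V_DD − I_D·R_D = 12 − 1.54×3.9 = 6.01 V.
Saturation requires V_DS ≥ V_GS − V_t = 1.05 V; 6.01 ≥ 1.05 ✓.

I_D ≈ 1.5 mA, V_DS ≈ 6 V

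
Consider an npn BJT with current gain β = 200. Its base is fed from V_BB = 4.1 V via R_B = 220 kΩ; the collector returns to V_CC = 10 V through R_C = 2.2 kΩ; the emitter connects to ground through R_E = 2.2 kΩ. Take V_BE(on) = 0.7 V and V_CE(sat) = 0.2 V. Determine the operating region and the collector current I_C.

active; I_C ≈ 1 mA

Assume active. Base-emitter loop: I_B = (V_BB − V_BE)/(R_B + (β+1)R_E) = (4.1 − 0.7)/(220 + 201×2.2) = 0.00513 mA.
I_C = β·I_B = 200×0.00513 = 1.03 mA.
V_CE = V_CC − I_C·R_C − I_E·R_E = 10 − 1.03×2.2 − 1.03×2.2 = 5.47 V > V_CE(sat), so the active-region assumption holds.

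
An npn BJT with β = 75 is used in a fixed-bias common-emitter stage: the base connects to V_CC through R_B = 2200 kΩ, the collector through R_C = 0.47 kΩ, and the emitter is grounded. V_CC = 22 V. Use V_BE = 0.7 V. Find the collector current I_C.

I_C ≈ 0.73 mA

Base loop: V_CC = I_B·R_B + V_BE, so I_B = (22 − 0.7)/2200 kΩ = 0.00968 mA.
In the active region I_C = β·I_B = 75 × 0.00968 = 0.726 mA.
Collector loop: V_CE = V_CC − I_C·R_C = 22 − 0.726×0.47 = 21.7 V.
Since V_CE = 21.7 V > V_CE(sat) ≈ 0.2 V, the transistor is in the active region as assumed.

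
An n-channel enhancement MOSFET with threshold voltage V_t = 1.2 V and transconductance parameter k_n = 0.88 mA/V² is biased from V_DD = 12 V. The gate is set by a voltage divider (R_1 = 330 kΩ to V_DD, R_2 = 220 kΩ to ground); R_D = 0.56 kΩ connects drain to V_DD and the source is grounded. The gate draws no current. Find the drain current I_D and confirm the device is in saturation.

V_G = V_DD·R_2/(R_1+R_2) = 12×220/550 = 4.8 V. With the source grounded, V_GS = V_G = 4.8 V.
Assume saturation: I_D = (k_n/2)(V_GS − V_t)² = (0.88/2)×(4.8 − 1.2)² = 0.44×3.6² = 5.7 mA.
V_DS = V_DD − I_D·R_D = 12 − 5.7×0.56 = 8.81 V.
Saturation requires V_DS ≥ V_GS − V_t = 3.6 V; 8.81 ≥ 3.6 ✓.

I_D ≈ 5.7 mA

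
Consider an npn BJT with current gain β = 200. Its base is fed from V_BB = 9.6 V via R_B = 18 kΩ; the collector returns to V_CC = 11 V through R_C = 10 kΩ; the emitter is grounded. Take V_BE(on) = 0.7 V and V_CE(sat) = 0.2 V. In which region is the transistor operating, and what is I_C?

saturation; I_C ≈ 1.1 mA

Assume active: I_B = (9.6 − 0.7)/18 = 0.494 mA, giving I_C = β·I_B = 98.9 mA.
But then V_CE = 11 − 98.9×10 = -978 V < V_CE(sat) = 0.2 V — impossible in the active region.
So the transistor is saturated. With V_CE = 0.2 V, I_C = (V_CC − 0.2)/R_C = 10.8/10 = 1.08 mA.
Check: β·I_B = 98.9 mA > I_C = 1.08 mA, confirming saturation.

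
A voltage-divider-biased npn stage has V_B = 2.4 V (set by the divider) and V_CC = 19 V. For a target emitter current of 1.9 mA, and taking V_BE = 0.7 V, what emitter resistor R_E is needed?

V_E = V_B − V_BE = 2.4 − 0.7 = 1.7 V.
R_E = V_E / I_E = 1.7 / 1.9 = 0.895 kΩ.

R_E ≈ 0.89 kΩ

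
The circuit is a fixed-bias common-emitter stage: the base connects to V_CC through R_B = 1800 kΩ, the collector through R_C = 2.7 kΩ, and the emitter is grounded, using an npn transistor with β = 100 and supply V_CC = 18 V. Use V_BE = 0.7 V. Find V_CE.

V_CE ≈ 15 V

Base loop: V_CC = I_B·R_B + V_BE, so I_B = (18 − 0.7)/1800 kΩ = 0.00961 mA.
In the active region I_C = β·I_B = 100 × 0.00961 = 0.961 mA.
Collector loop: V_CE = V_CC − I_C·R_C = 18 − 0.961×2.7 = 15.4 V.
Since V_CE = 15.4 V > V_CE(sat) ≈ 0.2 V, the transistor is in the active region as assumed.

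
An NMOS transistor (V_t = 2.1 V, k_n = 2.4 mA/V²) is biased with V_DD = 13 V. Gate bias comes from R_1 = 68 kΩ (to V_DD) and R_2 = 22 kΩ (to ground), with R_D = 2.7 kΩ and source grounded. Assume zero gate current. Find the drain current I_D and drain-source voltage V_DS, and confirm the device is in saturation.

I_D ≈ 1.4 mA, V_DS ≈ 9.2 V

V_G = V_DD·R_2/(R_1+R_2) = 13×22/90 = 3.18 V. With the source grounded, V_GS = V_G = 3.18 V.
Assume saturation: I_D = (k_n/2)(V_GS − V_t)² = (2.4/2)×(3.18 − 2.1)² = 1.2×1.08² = 1.39 mA.
V_DS = V_DD − I_D·R_D = 13 − 1.39×2.7 = 9.24 V.
Saturation requires V_DS ≥ V_GS − V_t = 1.08 V; 9.24 ≥ 1.08 ✓.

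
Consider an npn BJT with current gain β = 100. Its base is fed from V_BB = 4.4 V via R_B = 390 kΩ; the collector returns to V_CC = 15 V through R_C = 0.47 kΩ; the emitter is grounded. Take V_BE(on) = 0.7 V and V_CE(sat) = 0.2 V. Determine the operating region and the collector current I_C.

Assume active. Base-emitter loop: I_B = (V_BB − V_BE)/R_B = (4.4 − 0.7)/390 = 0.00949 mA.
I_C = β·I_B = 100×0.00949 = 0.949 mA.
V_CE = V_CC − I_C·R_C = 15 − 0.949×0.47 = 14.6 V > V_CE(sat), so the active-region assumption holds.

active; I_C ≈ 0.95 mA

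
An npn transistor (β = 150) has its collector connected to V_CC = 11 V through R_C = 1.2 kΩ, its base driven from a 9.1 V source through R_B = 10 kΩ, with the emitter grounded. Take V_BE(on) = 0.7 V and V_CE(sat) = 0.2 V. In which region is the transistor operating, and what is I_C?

saturation; I_C ≈ 9 mA

Assume active: I_B = (9.1 − 0.7)/10 = 0.84 mA, giving I_C = β·I_B = 126 mA.
But then V_CE = 11 − 126×1.2 = -140 V < V_CE(sat) = 0.2 V — impossible in the active region.
So the transistor is saturated. With V_CE = 0.2 V, I_C = (V_CC − 0.2)/R_C = 10.8/1.2 = 9 mA.
Check: β·I_B = 126 mA > I_C = 9 mA, confirming saturation.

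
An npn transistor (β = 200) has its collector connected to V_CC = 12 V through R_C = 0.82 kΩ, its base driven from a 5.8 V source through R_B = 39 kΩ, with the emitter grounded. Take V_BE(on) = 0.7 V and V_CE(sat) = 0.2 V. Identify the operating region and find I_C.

Assume active: I_B = (5.8 − 0.7)/39 = 0.131 mA, giving I_C = β·I_B = 26.2 mA.
But then V_CE = 12 − 26.2×0.82 = -9.45 V < V_CE(sat) = 0.2 V — impossible in the active region.
So the transistor is saturated. With V_CE = 0.2 V, I_C = (V_CC − 0.2)/R_C = 11.8/0.82 = 14.4 mA.
Check: β·I_B = 26.2 mA > I_C = 14.4 mA, confirming saturation.

saturation; I_C ≈ 14 mA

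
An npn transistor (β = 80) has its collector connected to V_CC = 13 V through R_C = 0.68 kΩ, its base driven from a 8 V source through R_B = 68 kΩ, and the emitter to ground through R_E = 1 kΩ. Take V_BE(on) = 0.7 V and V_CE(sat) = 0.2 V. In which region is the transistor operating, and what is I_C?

Assume active. Base-emitter loop: I_B = (V_BB − V_BE)/(R_B + (β+1)R_E) = (8 − 0.7)/(68 + 81×1) = 0.049 mA.
I_C = β·I_B = 80×0.049 = 3.92 mA.
V_CE = V_CC − I_C·R_C − I_E·R_E = 13 − 3.92×0.68 − 3.97×1 = 6.37 V > V_CE(sat), so the active-region assumption holds.

active; I_C ≈ 3.9 mA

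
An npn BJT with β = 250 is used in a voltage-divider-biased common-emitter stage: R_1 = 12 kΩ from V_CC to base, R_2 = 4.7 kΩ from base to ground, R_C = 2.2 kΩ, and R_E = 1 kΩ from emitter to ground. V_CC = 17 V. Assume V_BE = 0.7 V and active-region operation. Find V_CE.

Thevenize the base divider: V_Th = V_CC·R_2/(R_1+R_2) = 17×4.7/16.7 = 4.78 V, R_Th = R_1‖R_2 = 3.38 kΩ.
Base-emitter loop: V_Th = I_B·R_Th + V_BE + (β+1)I_B·R_E, so I_B = (4.78 − 0.7) / (3.38 + 251×1) = 0.0161 mA.
I_C = β·I_B = 250×0.0161 = 4.01 mA, and I_E = (β+1)I_B = 4.03 mA.
V_CE = V_CC − I_C·R_C − I_E·R_E = 17 − 4.01×2.2 − 4.03×1 = 4.14 V.
V_CE = 4.14 V > 0.2 V confirms active-region operation.

V_CE ≈ 4.1 V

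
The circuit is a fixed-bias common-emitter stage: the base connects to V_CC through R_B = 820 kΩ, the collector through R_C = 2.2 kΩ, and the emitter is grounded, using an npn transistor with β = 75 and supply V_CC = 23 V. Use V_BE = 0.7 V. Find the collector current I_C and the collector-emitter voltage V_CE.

Base loop: V_CC = I_B·R_B + V_BE, so I_B = (23 − 0.7)/820 kΩ = 0.0272 mA.
In the active region I_C = β·I_B = 75 × 0.0272 = 2.04 mA.
Collector loop: V_CE = V_CC − I_C·R_C = 23 − 2.04×2.2 = 18.5 V.
Since V_CE = 18.5 V > V_CE(sat) ≈ 0.2 V, the transistor is in the active region as assumed.

I_C ≈ 2 mA, V_CE ≈ 19 V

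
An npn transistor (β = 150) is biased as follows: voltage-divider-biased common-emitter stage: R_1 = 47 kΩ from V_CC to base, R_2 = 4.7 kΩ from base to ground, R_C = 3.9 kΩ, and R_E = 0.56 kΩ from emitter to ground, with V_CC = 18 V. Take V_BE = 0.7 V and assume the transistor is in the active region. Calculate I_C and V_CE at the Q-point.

I_C ≈ 1.6 mA, V_CE ≈ 11 V

Thevenize the base divider: V_Th = V_CC·R_2/(R_1+R_2) = 18×4.7/51.7 = 1.64 V, R_Th = R_1‖R_2 = 4.27 kΩ.
Base-emitter loop: V_Th = I_B·R_Th + V_BE + (β+1)I_B·R_E, so I_B = (1.64 − 0.7) / (4.27 + 151×0.56) = 0.0105 mA.
I_C = β·I_B = 150×0.0105 = 1.58 mA, and I_E = (β+1)I_B = 1.59 mA.
V_CE = V_CC − I_C·R_C − I_E·R_E = 18 − 1.58×3.9 − 1.59×0.56 = 10.9 V.
V_CE = 10.9 V > 0.2 V confirms active-region operation.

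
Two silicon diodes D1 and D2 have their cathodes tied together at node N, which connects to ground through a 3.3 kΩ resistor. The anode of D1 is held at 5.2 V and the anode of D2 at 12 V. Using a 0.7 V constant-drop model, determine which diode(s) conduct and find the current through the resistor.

Assume both conduct. Then node N would need to be at both 5.2−0.7 = 4.5 V and 12−0.7 = 11.3 V, which is impossible.
Assume only D2 conducts: V_N = 12 − 0.7 = 11.3 V, so I_R = 11.3/3.3 = 3.42 mA.
Check D1: its anode-to-cathode voltage is 5.2 − 11.3 = -6.1 V < 0.7 V, so it is off. The assumption is consistent.

Only D2 conducts; I_R ≈ 3.4 mA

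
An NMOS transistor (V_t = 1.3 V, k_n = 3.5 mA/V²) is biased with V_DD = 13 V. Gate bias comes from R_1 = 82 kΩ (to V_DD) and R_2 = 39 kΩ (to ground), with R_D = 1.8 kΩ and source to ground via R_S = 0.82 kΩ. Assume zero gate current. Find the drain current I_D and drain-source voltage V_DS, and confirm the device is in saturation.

V_G = V_DD·R_2/(R_1+R_2) = 13×39/121 = 4.19 V.
Assume saturation: I_D = (k_n/2)(V_GS − V_t)² with V_GS = V_G − I_D·R_S = 4.19 − 0.82·I_D.
Substituting gives 1.18·I_D² − 9.29·I_D + 14.6 = 0, with roots I_D = 2.17 or 5.73 mA.
The root I_D = 5.73 mA gives V_GS = -0.51 V ≤ V_t, so take I_D = 2.17 mA.
Then V_GS = 2.41 V and V_DS = V_DD − I_D(R_D+R_S) = 13 − 2.17×2.62 = 7.32 V.
Saturation requires V_DS ≥ V_GS − V_t = 1.11 V; 7.32 ≥ 1.11 ✓.

I_D ≈ 2.2 mA, V_DS ≈ 7.3 V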